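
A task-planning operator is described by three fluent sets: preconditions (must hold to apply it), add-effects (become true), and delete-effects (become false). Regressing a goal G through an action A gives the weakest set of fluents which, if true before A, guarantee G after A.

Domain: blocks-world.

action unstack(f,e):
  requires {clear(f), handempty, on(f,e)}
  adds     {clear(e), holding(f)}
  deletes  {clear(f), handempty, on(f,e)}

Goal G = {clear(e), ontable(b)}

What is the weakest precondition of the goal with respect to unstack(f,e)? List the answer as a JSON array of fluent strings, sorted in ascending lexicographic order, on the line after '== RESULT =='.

Compute (G \ add) ∪ pre:
  G ∩ del = {}  (empty — regression defined)
  G \ add = {clear(e), ontable(b)} \ {clear(e), holding(f)} = {ontable(b)}
  ∪ pre   = {ontable(b)} ∪ {clear(f), handempty, on(f,e)}
          = {clear(f), handempty, on(f,e), ontable(b)}

== RESULT ==
["clear(f)", "handempty", "on(f,e)", "ontable(b)"]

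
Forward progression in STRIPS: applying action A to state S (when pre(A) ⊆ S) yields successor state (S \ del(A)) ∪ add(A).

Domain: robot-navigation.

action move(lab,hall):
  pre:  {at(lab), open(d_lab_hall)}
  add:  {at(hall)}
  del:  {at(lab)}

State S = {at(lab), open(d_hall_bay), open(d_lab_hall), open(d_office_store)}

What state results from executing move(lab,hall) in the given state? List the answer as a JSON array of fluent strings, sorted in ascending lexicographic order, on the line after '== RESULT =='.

Compute (S \ del) ∪ add:
  pre ⊆ S: {at(lab), open(d_lab_hall)} ⊆ S  — applicable
  S \ del = {open(d_hall_bay), open(d_lab_hall), open(d_office_store)}
  ∪ add   = {at(hall), open(d_hall_bay), open(d_lab_hall), open(d_office_store)}

== RESULT ==
["at(hall)", "open(d_hall_bay)", "open(d_lab_hall)", "open(d_office_store)"]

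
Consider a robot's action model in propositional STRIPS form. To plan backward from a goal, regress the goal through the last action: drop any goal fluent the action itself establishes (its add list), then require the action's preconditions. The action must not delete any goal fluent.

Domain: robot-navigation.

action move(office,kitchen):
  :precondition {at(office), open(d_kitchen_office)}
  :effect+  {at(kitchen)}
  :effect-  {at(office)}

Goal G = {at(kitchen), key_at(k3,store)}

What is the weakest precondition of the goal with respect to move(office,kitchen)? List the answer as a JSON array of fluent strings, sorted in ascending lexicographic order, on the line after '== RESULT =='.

Compute (G \ add) ∪ pre:
  G ∩ del = {}  (empty — regression defined)
  G \ add = {at(kitchen), key_at(k3,store)} \ {at(kitchen)} = {key_at(k3,store)}
  ∪ pre   = {key_at(k3,store)} ∪ {at(office), open(d_kitchen_office)}
          = {at(office), key_at(k3,store), open(d_kitchen_office)}

== RESULT ==
["at(office)", "key_at(k3,store)", "open(d_kitchen_office)"]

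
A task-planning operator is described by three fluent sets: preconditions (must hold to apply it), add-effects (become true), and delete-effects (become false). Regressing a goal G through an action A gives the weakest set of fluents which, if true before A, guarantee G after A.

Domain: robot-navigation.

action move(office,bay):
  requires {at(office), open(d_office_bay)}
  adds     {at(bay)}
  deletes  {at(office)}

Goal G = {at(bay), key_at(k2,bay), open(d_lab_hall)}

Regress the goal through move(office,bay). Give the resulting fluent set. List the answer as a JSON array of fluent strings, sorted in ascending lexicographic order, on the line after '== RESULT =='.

Compute (G \ add) ∪ pre:
  G ∩ del = {}  (empty — regression defined)
  G \ add = {at(bay), key_at(k2,bay), open(d_lab_hall)} \ {at(bay)} = {key_at(k2,bay), open(d_lab_hall)}
  ∪ pre   = {key_at(k2,bay), open(d_lab_hall)} ∪ {at(office), open(d_office_bay)}
          = {at(office), key_at(k2,bay), open(d_lab_hall), open(d_office_bay)}

== RESULT ==
["at(office)", "key_at(k2,bay)", "open(d_lab_hall)", "open(d_office_bay)"]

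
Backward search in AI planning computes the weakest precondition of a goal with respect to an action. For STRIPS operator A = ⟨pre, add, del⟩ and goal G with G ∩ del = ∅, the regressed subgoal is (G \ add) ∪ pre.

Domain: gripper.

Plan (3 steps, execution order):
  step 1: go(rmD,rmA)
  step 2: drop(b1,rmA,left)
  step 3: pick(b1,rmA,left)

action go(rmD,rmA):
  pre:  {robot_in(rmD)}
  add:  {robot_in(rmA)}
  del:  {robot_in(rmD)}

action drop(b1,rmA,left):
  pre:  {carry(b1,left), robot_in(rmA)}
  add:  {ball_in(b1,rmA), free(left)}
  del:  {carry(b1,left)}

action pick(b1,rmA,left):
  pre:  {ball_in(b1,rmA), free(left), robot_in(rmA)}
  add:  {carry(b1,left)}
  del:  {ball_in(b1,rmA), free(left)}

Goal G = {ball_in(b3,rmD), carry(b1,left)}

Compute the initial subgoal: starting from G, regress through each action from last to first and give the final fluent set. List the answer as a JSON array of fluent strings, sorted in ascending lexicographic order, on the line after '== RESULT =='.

Regress step by step:
  through step 3 (pick(b1,rmA,left)): drop {carry(b1,left)}, keep {ball_in(b3,rmD)}, require {ball_in(b1,rmA), free(left), robot_in(rmA)}
    → {ball_in(b1,rmA), ball_in(b3,rmD), free(left), robot_in(rmA)}
  through step 2 (drop(b1,rmA,left)): drop {ball_in(b1,rmA), free(left)}, keep {ball_in(b3,rmD), robot_in(rmA)}, require {carry(b1,left), robot_in(rmA)}
    → {ball_in(b3,rmD), carry(b1,left), robot_in(rmA)}
  through step 1 (go(rmD,rmA)): drop {robot_in(rmA)}, keep {ball_in(b3,rmD), carry(b1,left)}, require {robot_in(rmD)}
    → {ball_in(b3,rmD), carry(b1,left), robot_in(rmD)}

== RESULT ==
["ball_in(b3,rmD)", "carry(b1,left)", "robot_in(rmD)"]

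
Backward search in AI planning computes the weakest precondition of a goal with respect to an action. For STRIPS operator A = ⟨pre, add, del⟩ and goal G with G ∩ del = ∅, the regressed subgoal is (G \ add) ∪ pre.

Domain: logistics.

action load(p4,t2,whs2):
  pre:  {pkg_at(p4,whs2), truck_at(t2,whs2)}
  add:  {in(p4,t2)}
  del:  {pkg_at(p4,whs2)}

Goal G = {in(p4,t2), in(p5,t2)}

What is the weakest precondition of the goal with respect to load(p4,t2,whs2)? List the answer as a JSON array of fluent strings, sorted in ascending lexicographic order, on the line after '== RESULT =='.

Regress:
  G ∩ del = {}  (empty — regression defined)
  G \ add = {in(p4,t2), in(p5,t2)} \ {in(p4,t2)} = {in(p5,t2)}
  ∪ pre   = {in(p5,t2)} ∪ {pkg_at(p4,whs2), truck_at(t2,whs2)}
          = {in(p5,t2), pkg_at(p4,whs2), truck_at(t2,whs2)}

== RESULT ==
["in(p5,t2)", "pkg_at(p4,whs2)", "truck_at(t2,whs2)"]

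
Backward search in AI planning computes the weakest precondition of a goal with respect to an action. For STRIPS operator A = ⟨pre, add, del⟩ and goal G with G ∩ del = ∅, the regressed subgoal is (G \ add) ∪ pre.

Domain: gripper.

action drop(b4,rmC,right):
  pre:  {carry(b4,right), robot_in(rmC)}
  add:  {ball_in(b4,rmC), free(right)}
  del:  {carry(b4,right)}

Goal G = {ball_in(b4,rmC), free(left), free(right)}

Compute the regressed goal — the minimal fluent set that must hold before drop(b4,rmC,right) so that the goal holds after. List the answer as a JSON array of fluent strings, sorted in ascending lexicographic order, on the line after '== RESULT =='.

Regress:
  G ∩ del = {}  (empty — regression defined)
  G \ add = {ball_in(b4,rmC), free(left), free(right)} \ {ball_in(b4,rmC), free(right)} = {free(left)}
  ∪ pre   = {free(left)} ∪ {carry(b4,right), robot_in(rmC)}
          = {carry(b4,right), free(left), robot_in(rmC)}

== RESULT ==
["carry(b4,right)", "free(left)", "robot_in(rmC)"]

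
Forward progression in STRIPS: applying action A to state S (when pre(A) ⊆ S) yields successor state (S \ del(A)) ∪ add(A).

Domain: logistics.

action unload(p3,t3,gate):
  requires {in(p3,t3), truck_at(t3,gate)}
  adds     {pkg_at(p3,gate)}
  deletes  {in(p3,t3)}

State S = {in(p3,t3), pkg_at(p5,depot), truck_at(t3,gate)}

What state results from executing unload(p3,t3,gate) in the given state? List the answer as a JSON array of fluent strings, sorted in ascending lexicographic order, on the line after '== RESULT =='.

Progress:
  pre ⊆ S: {in(p3,t3), truck_at(t3,gate)} ⊆ S  — applicable
  S \ del = {pkg_at(p5,depot), truck_at(t3,gate)}
  ∪ add   = {pkg_at(p3,gate), pkg_at(p5,depot), truck_at(t3,gate)}

== RESULT ==
["pkg_at(p3,gate)", "pkg_at(p5,depot)", "truck_at(t3,gate)"]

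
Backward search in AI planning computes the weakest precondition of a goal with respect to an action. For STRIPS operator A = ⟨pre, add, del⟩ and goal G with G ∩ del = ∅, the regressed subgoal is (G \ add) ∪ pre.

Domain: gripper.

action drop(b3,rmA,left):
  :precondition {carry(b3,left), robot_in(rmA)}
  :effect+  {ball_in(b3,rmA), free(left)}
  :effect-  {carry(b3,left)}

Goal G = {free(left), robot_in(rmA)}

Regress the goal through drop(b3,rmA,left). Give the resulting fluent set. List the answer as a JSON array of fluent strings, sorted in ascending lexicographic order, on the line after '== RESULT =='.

Compute (G \ add) ∪ pre:
  G ∩ del = {}  (empty — regression defined)
  G \ add = {free(left), robot_in(rmA)} \ {ball_in(b3,rmA), free(left)} = {robot_in(rmA)}
  ∪ pre   = {robot_in(rmA)} ∪ {carry(b3,left), robot_in(rmA)}
          = {carry(b3,left), robot_in(rmA)}

== RESULT ==
["carry(b3,left)", "robot_in(rmA)"]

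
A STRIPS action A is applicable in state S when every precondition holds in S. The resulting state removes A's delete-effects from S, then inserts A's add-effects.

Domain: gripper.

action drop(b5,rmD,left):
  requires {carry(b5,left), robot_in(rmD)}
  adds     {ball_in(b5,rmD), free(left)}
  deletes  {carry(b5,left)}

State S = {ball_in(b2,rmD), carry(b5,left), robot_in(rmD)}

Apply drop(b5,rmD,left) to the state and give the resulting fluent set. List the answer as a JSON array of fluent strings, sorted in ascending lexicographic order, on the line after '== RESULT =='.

Compute (S \ del) ∪ add:
  pre ⊆ S: {carry(b5,left), robot_in(rmD)} ⊆ S  — applicable
  S \ del = {ball_in(b2,rmD), robot_in(rmD)}
  ∪ add   = {ball_in(b2,rmD), ball_in(b5,rmD), free(left), robot_in(rmD)}

== RESULT ==
["ball_in(b2,rmD)", "ball_in(b5,rmD)", "free(left)", "robot_in(rmD)"]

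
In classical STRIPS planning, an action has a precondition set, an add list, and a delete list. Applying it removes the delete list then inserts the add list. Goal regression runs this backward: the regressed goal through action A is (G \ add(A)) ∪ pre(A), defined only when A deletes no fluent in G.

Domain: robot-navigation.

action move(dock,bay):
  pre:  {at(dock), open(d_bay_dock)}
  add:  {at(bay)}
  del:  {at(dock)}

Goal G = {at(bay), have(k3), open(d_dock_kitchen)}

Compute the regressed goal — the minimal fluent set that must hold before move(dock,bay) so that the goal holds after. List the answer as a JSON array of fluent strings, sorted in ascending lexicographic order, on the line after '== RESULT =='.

Regress:
  G ∩ del = {}  (empty — regression defined)
  G \ add = {at(bay), have(k3), open(d_dock_kitchen)} \ {at(bay)} = {have(k3), open(d_dock_kitchen)}
  ∪ pre   = {have(k3), open(d_dock_kitchen)} ∪ {at(dock), open(d_bay_dock)}
          = {at(dock), have(k3), open(d_bay_dock), open(d_dock_kitchen)}

== RESULT ==
["at(dock)", "have(k3)", "open(d_bay_dock)", "open(d_dock_kitchen)"]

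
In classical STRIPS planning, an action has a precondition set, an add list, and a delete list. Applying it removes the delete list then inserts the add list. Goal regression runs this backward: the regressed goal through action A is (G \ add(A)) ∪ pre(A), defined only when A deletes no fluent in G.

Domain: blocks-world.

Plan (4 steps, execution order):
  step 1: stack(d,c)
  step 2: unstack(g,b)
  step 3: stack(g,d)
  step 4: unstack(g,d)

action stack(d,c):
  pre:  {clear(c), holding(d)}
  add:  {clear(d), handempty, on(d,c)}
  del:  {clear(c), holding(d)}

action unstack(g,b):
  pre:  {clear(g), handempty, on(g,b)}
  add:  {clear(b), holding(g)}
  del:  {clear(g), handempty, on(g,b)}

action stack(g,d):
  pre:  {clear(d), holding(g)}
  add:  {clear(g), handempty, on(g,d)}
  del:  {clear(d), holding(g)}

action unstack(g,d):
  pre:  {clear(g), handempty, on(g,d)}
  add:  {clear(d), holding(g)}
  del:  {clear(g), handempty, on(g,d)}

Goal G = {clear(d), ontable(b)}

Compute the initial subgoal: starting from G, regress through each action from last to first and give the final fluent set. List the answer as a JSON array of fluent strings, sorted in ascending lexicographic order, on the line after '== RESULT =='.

Regress step by step:
  through step 4 (unstack(g,d)): drop {clear(d)}, keep {ontable(b)}, require {clear(g), handempty, on(g,d)}
    → {clear(g), handempty, on(g,d), ontable(b)}
  through step 3 (stack(g,d)): drop {clear(g), handempty, on(g,d)}, keep {ontable(b)}, require {clear(d), holding(g)}
    → {clear(d), holding(g), ontable(b)}
  through step 2 (unstack(g,b)): drop {holding(g)}, keep {clear(d), ontable(b)}, require {clear(g), handempty, on(g,b)}
    → {clear(d), clear(g), handempty, on(g,b), ontable(b)}
  through step 1 (stack(d,c)): drop {clear(d), handempty}, keep {clear(g), on(g,b), ontable(b)}, require {clear(c), holding(d)}
    → {clear(c), clear(g), holding(d), on(g,b), ontable(b)}

== RESULT ==
["clear(c)", "clear(g)", "holding(d)", "on(g,b)", "ontable(b)"]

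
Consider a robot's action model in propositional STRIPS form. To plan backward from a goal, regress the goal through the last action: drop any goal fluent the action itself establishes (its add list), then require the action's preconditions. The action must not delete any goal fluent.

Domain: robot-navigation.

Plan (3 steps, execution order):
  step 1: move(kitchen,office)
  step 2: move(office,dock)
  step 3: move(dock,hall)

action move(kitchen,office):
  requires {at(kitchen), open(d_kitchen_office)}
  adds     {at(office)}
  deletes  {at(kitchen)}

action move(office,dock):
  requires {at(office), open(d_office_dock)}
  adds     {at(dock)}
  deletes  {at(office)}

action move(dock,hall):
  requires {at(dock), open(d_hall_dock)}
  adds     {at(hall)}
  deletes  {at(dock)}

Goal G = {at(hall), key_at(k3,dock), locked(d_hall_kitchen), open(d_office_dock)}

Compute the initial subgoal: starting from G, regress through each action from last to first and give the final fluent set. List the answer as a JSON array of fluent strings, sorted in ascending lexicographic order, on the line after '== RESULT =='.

Work backward from the goal:
  through step 3 (move(dock,hall)): drop {at(hall)}, keep {key_at(k3,dock), locked(d_hall_kitchen), open(d_office_dock)}, require {at(dock), open(d_hall_dock)}
    → {at(dock), key_at(k3,dock), locked(d_hall_kitchen), open(d_hall_dock), open(d_office_dock)}
  through step 2 (move(office,dock)): drop {at(dock)}, keep {key_at(k3,dock), locked(d_hall_kitchen), open(d_hall_dock), open(d_office_dock)}, require {at(office), open(d_office_dock)}
    → {at(office), key_at(k3,dock), locked(d_hall_kitchen), open(d_hall_dock), open(d_office_dock)}
  through step 1 (move(kitchen,office)): drop {at(office)}, keep {key_at(k3,dock), locked(d_hall_kitchen), open(d_hall_dock), open(d_office_dock)}, require {at(kitchen), open(d_kitchen_office)}
    → {at(kitchen), key_at(k3,dock), locked(d_hall_kitchen), open(d_hall_dock), open(d_kitchen_office), open(d_office_dock)}

== RESULT ==
["at(kitchen)", "key_at(k3,dock)", "locked(d_hall_kitchen)", "open(d_hall_dock)", "open(d_kitchen_office)", "open(d_office_dock)"]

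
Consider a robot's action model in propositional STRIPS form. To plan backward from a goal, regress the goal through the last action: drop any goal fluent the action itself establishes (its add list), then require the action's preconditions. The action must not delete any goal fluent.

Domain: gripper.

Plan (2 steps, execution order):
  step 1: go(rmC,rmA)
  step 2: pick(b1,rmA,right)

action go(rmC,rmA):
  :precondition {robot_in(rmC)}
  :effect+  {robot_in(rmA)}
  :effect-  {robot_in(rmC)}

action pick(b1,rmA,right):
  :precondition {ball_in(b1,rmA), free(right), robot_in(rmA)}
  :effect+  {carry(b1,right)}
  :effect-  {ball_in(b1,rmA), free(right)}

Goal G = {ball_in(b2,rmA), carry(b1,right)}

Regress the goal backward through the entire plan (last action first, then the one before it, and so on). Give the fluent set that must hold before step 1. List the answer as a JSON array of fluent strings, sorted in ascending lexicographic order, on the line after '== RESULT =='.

Work backward from the goal:
  through step 2 (pick(b1,rmA,right)): drop {carry(b1,right)}, keep {ball_in(b2,rmA)}, require {ball_in(b1,rmA), free(right), robot_in(rmA)}
    → {ball_in(b1,rmA), ball_in(b2,rmA), free(right), robot_in(rmA)}
  through step 1 (go(rmC,rmA)): drop {robot_in(rmA)}, keep {ball_in(b1,rmA), ball_in(b2,rmA), free(right)}, require {robot_in(rmC)}
    → {ball_in(b1,rmA), ball_in(b2,rmA), free(right), robot_in(rmC)}

== RESULT ==
["ball_in(b1,rmA)", "ball_in(b2,rmA)", "free(right)", "robot_in(rmC)"]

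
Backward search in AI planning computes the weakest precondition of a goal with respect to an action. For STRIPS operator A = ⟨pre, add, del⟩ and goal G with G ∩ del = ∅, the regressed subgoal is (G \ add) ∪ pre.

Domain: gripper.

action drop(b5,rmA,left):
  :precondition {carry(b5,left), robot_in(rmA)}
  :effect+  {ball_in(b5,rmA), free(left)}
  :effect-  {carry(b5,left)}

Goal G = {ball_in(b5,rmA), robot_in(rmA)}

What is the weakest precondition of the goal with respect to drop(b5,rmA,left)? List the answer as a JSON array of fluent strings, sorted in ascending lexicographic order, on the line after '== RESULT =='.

Compute (G \ add) ∪ pre:
  G ∩ del = {}  (empty — regression defined)
  G \ add = {ball_in(b5,rmA), robot_in(rmA)} \ {ball_in(b5,rmA), free(left)} = {robot_in(rmA)}
  ∪ pre   = {robot_in(rmA)} ∪ {carry(b5,left), robot_in(rmA)}
          = {carry(b5,left), robot_in(rmA)}

== RESULT ==
["carry(b5,left)", "robot_in(rmA)"]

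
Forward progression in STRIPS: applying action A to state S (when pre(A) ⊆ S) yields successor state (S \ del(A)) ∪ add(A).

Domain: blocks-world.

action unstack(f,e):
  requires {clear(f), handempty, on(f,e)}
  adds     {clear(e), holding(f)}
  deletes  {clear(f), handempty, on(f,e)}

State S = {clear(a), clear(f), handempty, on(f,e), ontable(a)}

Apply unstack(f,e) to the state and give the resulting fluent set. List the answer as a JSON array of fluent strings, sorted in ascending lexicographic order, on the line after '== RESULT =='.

Compute (S \ del) ∪ add:
  pre ⊆ S: {clear(f), handempty, on(f,e)} ⊆ S  — applicable
  S \ del = {clear(a), ontable(a)}
  ∪ add   = {clear(a), clear(e), holding(f), ontable(a)}

== RESULT ==
["clear(a)", "clear(e)", "holding(f)", "ontable(a)"]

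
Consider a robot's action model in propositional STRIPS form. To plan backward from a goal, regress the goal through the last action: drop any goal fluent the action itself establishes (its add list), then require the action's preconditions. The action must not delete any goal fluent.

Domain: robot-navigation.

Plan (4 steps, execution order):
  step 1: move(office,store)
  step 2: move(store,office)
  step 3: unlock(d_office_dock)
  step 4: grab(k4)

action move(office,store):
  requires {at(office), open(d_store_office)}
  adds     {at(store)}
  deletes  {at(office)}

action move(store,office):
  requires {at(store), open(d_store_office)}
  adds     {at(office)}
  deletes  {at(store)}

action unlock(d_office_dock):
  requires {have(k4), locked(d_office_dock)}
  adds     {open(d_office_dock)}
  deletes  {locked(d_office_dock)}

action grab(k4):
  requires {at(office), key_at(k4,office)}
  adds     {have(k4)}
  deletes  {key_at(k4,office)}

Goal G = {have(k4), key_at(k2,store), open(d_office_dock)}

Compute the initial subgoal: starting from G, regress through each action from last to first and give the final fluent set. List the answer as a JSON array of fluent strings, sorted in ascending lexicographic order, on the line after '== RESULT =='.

Work backward from the goal:
  through step 4 (grab(k4)): drop {have(k4)}, keep {key_at(k2,store), open(d_office_dock)}, require {at(office), key_at(k4,office)}
    → {at(office), key_at(k2,store), key_at(k4,office), open(d_office_dock)}
  through step 3 (unlock(d_office_dock)): drop {open(d_office_dock)}, keep {at(office), key_at(k2,store), key_at(k4,office)}, require {have(k4), locked(d_office_dock)}
    → {at(office), have(k4), key_at(k2,store), key_at(k4,office), locked(d_office_dock)}
  through step 2 (move(store,office)): drop {at(office)}, keep {have(k4), key_at(k2,store), key_at(k4,office), locked(d_office_dock)}, require {at(store), open(d_store_office)}
    → {at(store), have(k4), key_at(k2,store), key_at(k4,office), locked(d_office_dock), open(d_store_office)}
  through step 1 (move(office,store)): drop {at(store)}, keep {have(k4), key_at(k2,store), key_at(k4,office), locked(d_office_dock), open(d_store_office)}, require {at(office), open(d_store_office)}
    → {at(office), have(k4), key_at(k2,store), key_at(k4,office), locked(d_office_dock), open(d_store_office)}

== RESULT ==
["at(office)", "have(k4)", "key_at(k2,store)", "key_at(k4,office)", "locked(d_office_dock)", "open(d_store_office)"]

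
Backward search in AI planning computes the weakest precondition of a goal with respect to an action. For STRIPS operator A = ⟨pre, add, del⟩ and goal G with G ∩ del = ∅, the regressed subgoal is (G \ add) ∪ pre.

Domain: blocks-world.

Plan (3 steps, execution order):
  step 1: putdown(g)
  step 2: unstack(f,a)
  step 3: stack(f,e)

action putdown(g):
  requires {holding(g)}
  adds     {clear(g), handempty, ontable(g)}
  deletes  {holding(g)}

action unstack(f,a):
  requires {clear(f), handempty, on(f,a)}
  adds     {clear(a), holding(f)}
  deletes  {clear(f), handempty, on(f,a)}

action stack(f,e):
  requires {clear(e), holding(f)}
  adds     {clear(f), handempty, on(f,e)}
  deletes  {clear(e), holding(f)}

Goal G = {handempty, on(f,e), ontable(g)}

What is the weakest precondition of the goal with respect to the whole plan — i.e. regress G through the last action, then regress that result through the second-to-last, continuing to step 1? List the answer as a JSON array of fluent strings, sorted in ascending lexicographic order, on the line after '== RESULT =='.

Regress step by step:
  through step 3 (stack(f,e)): drop {handempty, on(f,e)}, keep {ontable(g)}, require {clear(e), holding(f)}
    → {clear(e), holding(f), ontable(g)}
  through step 2 (unstack(f,a)): drop {holding(f)}, keep {clear(e), ontable(g)}, require {clear(f), handempty, on(f,a)}
    → {clear(e), clear(f), handempty, on(f,a), ontable(g)}
  through step 1 (putdown(g)): drop {handempty, ontable(g)}, keep {clear(e), clear(f), on(f,a)}, require {holding(g)}
    → {clear(e), clear(f), holding(g), on(f,a)}

== RESULT ==
["clear(e)", "clear(f)", "holding(g)", "on(f,a)"]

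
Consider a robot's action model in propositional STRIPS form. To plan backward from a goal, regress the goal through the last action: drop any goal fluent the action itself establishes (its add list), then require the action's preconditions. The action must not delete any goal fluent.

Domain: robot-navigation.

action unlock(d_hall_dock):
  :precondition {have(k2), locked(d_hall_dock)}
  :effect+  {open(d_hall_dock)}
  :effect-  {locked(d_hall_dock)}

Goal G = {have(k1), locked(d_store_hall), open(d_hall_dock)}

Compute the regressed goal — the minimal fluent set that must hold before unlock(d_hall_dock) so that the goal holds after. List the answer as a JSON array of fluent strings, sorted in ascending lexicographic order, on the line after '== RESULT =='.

Compute (G \ add) ∪ pre:
  G ∩ del = {}  (empty — regression defined)
  G \ add = {have(k1), locked(d_store_hall), open(d_hall_dock)} \ {open(d_hall_dock)} = {have(k1), locked(d_store_hall)}
  ∪ pre   = {have(k1), locked(d_store_hall)} ∪ {have(k2), locked(d_hall_dock)}
          = {have(k1), have(k2), locked(d_hall_dock), locked(d_store_hall)}

== RESULT ==
["have(k1)", "have(k2)", "locked(d_hall_dock)", "locked(d_store_hall)"]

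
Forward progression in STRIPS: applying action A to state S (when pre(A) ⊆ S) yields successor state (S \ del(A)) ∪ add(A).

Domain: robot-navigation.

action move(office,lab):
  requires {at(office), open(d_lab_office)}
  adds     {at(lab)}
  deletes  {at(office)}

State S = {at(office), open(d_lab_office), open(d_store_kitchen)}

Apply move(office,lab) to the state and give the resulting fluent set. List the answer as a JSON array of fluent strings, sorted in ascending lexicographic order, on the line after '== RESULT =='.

Compute (S \ del) ∪ add:
  pre ⊆ S: {at(office), open(d_lab_office)} ⊆ S  — applicable
  S \ del = {open(d_lab_office), open(d_store_kitchen)}
  ∪ add   = {at(lab), open(d_lab_office), open(d_store_kitchen)}

== RESULT ==
["at(lab)", "open(d_lab_office)", "open(d_store_kitchen)"]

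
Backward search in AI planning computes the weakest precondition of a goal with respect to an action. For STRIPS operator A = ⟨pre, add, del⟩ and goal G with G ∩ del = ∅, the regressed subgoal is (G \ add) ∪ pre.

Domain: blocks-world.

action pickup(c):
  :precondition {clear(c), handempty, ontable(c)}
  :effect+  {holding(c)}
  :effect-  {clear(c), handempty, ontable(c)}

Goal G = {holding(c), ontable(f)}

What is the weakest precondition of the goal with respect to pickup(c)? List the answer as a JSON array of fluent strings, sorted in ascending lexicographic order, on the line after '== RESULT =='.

Regress:
  G ∩ del = {}  (empty — regression defined)
  G \ add = {holding(c), ontable(f)} \ {holding(c)} = {ontable(f)}
  ∪ pre   = {ontable(f)} ∪ {clear(c), handempty, ontable(c)}
          = {clear(c), handempty, ontable(c), ontable(f)}

== RESULT ==
["clear(c)", "handempty", "ontable(c)", "ontable(f)"]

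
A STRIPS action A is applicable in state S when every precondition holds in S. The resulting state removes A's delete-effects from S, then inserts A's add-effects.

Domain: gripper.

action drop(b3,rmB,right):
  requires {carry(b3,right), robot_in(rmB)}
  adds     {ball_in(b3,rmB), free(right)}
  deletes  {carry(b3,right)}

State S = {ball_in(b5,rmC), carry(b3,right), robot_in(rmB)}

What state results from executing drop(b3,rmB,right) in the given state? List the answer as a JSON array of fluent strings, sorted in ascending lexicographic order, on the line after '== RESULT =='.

Compute (S \ del) ∪ add:
  pre ⊆ S: {carry(b3,right), robot_in(rmB)} ⊆ S  — applicable
  S \ del = {ball_in(b5,rmC), robot_in(rmB)}
  ∪ add   = {ball_in(b3,rmB), ball_in(b5,rmC), free(right), robot_in(rmB)}

== RESULT ==
["ball_in(b3,rmB)", "ball_in(b5,rmC)", "free(right)", "robot_in(rmB)"]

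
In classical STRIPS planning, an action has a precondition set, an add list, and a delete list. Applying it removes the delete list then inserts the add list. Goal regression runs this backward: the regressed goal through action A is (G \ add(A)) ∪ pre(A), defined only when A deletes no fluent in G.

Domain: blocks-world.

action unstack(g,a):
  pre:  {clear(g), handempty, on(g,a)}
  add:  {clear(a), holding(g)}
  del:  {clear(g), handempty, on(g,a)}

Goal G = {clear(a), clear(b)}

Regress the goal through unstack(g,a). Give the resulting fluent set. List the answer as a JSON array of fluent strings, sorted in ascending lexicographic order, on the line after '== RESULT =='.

Compute (G \ add) ∪ pre:
  G ∩ del = {}  (empty — regression defined)
  G \ add = {clear(a), clear(b)} \ {clear(a), holding(g)} = {clear(b)}
  ∪ pre   = {clear(b)} ∪ {clear(g), handempty, on(g,a)}
          = {clear(b), clear(g), handempty, on(g,a)}

== RESULT ==
["clear(b)", "clear(g)", "handempty", "on(g,a)"]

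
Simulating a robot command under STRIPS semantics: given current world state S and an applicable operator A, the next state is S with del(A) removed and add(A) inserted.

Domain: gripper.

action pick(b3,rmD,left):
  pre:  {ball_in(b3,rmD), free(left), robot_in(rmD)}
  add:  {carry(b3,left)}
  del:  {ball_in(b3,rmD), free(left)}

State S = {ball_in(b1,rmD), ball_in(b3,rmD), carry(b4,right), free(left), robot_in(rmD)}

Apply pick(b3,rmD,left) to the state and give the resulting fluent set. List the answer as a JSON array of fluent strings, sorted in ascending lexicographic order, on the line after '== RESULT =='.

Compute (S \ del) ∪ add:
  pre ⊆ S: {ball_in(b3,rmD), free(left), robot_in(rmD)} ⊆ S  — applicable
  S \ del = {ball_in(b1,rmD), carry(b4,right), robot_in(rmD)}
  ∪ add   = {ball_in(b1,rmD), carry(b3,left), carry(b4,right), robot_in(rmD)}

== RESULT ==
["ball_in(b1,rmD)", "carry(b3,left)", "carry(b4,right)", "robot_in(rmD)"]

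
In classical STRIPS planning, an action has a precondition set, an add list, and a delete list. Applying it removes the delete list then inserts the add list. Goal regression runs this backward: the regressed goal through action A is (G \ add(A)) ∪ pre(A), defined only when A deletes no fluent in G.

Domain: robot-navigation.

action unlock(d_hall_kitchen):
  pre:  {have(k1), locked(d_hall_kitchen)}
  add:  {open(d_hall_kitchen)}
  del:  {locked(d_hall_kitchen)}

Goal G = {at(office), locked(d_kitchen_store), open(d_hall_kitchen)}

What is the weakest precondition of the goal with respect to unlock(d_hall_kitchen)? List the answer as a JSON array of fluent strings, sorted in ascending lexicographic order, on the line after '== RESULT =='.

Compute (G \ add) ∪ pre:
  G ∩ del = {}  (empty — regression defined)
  G \ add = {at(office), locked(d_kitchen_store), open(d_hall_kitchen)} \ {open(d_hall_kitchen)} = {at(office), locked(d_kitchen_store)}
  ∪ pre   = {at(office), locked(d_kitchen_store)} ∪ {have(k1), locked(d_hall_kitchen)}
          = {at(office), have(k1), locked(d_hall_kitchen), locked(d_kitchen_store)}

== RESULT ==
["at(office)", "have(k1)", "locked(d_hall_kitchen)", "locked(d_kitchen_store)"]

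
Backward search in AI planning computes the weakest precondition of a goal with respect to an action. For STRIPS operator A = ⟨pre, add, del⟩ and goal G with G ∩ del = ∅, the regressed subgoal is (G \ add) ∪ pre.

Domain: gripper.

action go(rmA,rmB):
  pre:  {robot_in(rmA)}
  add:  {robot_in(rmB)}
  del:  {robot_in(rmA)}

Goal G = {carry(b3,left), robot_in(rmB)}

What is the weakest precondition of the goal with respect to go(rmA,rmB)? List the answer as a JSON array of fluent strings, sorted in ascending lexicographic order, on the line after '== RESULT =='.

Compute (G \ add) ∪ pre:
  G ∩ del = {}  (empty — regression defined)
  G \ add = {carry(b3,left), robot_in(rmB)} \ {robot_in(rmB)} = {carry(b3,left)}
  ∪ pre   = {carry(b3,left)} ∪ {robot_in(rmA)}
          = {carry(b3,left), robot_in(rmA)}

== RESULT ==
["carry(b3,left)", "robot_in(rmA)"]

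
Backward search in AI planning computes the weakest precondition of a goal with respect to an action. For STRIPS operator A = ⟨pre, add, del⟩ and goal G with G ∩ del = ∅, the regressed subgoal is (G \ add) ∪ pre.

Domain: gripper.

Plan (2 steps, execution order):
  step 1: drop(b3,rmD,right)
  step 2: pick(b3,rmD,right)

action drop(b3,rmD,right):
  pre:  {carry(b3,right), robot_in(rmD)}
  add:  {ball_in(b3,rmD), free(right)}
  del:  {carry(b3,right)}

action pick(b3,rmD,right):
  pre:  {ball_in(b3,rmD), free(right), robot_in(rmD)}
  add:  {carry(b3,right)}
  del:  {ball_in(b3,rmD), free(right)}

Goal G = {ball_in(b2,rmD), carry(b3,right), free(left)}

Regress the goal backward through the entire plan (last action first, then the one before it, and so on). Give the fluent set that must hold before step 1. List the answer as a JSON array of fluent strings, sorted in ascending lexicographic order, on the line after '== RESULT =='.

Regress step by step:
  through step 2 (pick(b3,rmD,right)): drop {carry(b3,right)}, keep {ball_in(b2,rmD), free(left)}, require {ball_in(b3,rmD), free(right), robot_in(rmD)}
    → {ball_in(b2,rmD), ball_in(b3,rmD), free(left), free(right), robot_in(rmD)}
  through step 1 (drop(b3,rmD,right)): drop {ball_in(b3,rmD), free(right)}, keep {ball_in(b2,rmD), free(left), robot_in(rmD)}, require {carry(b3,right), robot_in(rmD)}
    → {ball_in(b2,rmD), carry(b3,right), free(left), robot_in(rmD)}

== RESULT ==
["ball_in(b2,rmD)", "carry(b3,right)", "free(left)", "robot_in(rmD)"]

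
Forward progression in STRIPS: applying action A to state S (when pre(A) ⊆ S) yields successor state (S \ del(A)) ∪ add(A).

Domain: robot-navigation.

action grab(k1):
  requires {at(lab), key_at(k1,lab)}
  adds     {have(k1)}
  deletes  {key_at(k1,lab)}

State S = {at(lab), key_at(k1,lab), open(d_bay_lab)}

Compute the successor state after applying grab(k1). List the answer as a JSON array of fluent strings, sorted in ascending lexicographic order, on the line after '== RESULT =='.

Compute (S \ del) ∪ add:
  pre ⊆ S: {at(lab), key_at(k1,lab)} ⊆ S  — applicable
  S \ del = {at(lab), open(d_bay_lab)}
  ∪ add   = {at(lab), have(k1), open(d_bay_lab)}

== RESULT ==
["at(lab)", "have(k1)", "open(d_bay_lab)"]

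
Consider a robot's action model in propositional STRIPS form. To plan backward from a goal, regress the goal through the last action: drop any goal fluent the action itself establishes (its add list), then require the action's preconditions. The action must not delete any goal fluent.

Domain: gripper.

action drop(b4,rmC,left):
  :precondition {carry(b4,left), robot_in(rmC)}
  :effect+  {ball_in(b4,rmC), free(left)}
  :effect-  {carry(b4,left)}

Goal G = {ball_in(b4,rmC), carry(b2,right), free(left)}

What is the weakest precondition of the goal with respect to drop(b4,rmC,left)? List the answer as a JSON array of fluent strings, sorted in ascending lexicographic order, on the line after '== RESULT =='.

Regress:
  G ∩ del = {}  (empty — regression defined)
  G \ add = {ball_in(b4,rmC), carry(b2,right), free(left)} \ {ball_in(b4,rmC), free(left)} = {carry(b2,right)}
  ∪ pre   = {carry(b2,right)} ∪ {carry(b4,left), robot_in(rmC)}
          = {carry(b2,right), carry(b4,left), robot_in(rmC)}

== RESULT ==
["carry(b2,right)", "carry(b4,left)", "robot_in(rmC)"]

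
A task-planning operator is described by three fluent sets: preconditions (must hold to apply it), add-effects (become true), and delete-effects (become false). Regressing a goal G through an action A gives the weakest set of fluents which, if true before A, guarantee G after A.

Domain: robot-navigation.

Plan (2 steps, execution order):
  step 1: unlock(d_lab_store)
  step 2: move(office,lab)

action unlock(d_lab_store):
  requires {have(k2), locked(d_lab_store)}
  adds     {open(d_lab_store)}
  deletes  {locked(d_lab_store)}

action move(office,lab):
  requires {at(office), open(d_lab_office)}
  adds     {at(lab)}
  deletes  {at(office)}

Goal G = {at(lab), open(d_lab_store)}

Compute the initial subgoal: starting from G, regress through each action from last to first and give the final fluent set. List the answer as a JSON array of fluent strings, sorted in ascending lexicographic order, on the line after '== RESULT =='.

Work backward from the goal:
  through step 2 (move(office,lab)): drop {at(lab)}, keep {open(d_lab_store)}, require {at(office), open(d_lab_office)}
    → {at(office), open(d_lab_office), open(d_lab_store)}
  through step 1 (unlock(d_lab_store)): drop {open(d_lab_store)}, keep {at(office), open(d_lab_office)}, require {have(k2), locked(d_lab_store)}
    → {at(office), have(k2), locked(d_lab_store), open(d_lab_office)}

== RESULT ==
["at(office)", "have(k2)", "locked(d_lab_store)", "open(d_lab_office)"]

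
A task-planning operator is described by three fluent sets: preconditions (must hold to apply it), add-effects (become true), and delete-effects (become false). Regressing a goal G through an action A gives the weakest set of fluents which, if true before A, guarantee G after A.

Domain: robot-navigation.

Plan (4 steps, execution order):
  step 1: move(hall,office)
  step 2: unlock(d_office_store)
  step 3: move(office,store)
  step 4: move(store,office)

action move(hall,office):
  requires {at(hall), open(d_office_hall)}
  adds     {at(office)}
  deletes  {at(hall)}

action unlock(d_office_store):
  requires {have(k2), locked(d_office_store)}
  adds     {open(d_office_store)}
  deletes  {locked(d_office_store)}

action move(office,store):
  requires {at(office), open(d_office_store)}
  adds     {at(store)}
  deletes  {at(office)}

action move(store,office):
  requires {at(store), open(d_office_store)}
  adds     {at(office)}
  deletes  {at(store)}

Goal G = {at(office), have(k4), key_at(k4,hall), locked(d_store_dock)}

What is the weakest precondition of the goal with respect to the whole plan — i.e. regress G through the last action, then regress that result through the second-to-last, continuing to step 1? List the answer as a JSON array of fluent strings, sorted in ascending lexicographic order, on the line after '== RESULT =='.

Regress step by step:
  through step 4 (move(store,office)): drop {at(office)}, keep {have(k4), key_at(k4,hall), locked(d_store_dock)}, require {at(store), open(d_office_store)}
    → {at(store), have(k4), key_at(k4,hall), locked(d_store_dock), open(d_office_store)}
  through step 3 (move(office,store)): drop {at(store)}, keep {have(k4), key_at(k4,hall), locked(d_store_dock), open(d_office_store)}, require {at(office), open(d_office_store)}
    → {at(office), have(k4), key_at(k4,hall), locked(d_store_dock), open(d_office_store)}
  through step 2 (unlock(d_office_store)): drop {open(d_office_store)}, keep {at(office), have(k4), key_at(k4,hall), locked(d_store_dock)}, require {have(k2), locked(d_office_store)}
    → {at(office), have(k2), have(k4), key_at(k4,hall), locked(d_office_store), locked(d_store_dock)}
  through step 1 (move(hall,office)): drop {at(office)}, keep {have(k2), have(k4), key_at(k4,hall), locked(d_office_store), locked(d_store_dock)}, require {at(hall), open(d_office_hall)}
    → {at(hall), have(k2), have(k4), key_at(k4,hall), locked(d_office_store), locked(d_store_dock), open(d_office_hall)}

== RESULT ==
["at(hall)", "have(k2)", "have(k4)", "key_at(k4,hall)", "locked(d_office_store)", "locked(d_store_dock)", "open(d_office_hall)"]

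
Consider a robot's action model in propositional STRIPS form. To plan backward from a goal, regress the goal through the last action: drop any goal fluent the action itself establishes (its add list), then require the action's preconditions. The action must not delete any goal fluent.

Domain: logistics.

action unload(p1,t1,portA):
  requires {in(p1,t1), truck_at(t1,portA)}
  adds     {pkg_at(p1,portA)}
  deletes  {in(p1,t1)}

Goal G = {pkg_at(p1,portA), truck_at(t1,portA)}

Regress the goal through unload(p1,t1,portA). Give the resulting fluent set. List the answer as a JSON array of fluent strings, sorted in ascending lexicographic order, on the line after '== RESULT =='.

Regress:
  G ∩ del = {}  (empty — regression defined)
  G \ add = {pkg_at(p1,portA), truck_at(t1,portA)} \ {pkg_at(p1,portA)} = {truck_at(t1,portA)}
  ∪ pre   = {truck_at(t1,portA)} ∪ {in(p1,t1), truck_at(t1,portA)}
          = {in(p1,t1), truck_at(t1,portA)}

== RESULT ==
["in(p1,t1)", "truck_at(t1,portA)"]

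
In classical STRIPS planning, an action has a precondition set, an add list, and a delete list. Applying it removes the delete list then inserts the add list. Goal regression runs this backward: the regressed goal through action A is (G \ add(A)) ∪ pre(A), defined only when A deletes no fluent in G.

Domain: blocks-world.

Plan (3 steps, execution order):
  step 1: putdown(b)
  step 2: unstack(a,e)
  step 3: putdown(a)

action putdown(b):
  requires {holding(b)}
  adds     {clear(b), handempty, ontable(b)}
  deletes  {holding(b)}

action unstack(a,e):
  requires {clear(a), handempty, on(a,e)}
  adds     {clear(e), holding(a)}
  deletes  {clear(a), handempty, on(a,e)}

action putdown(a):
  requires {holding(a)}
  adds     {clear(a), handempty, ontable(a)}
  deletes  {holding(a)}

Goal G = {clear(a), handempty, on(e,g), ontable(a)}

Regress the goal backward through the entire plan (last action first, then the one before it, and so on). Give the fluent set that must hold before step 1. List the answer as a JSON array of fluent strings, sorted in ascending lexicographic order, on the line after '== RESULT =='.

Regress step by step:
  through step 3 (putdown(a)): drop {clear(a), handempty, ontable(a)}, keep {on(e,g)}, require {holding(a)}
    → {holding(a), on(e,g)}
  through step 2 (unstack(a,e)): drop {holding(a)}, keep {on(e,g)}, require {clear(a), handempty, on(a,e)}
    → {clear(a), handempty, on(a,e), on(e,g)}
  through step 1 (putdown(b)): drop {handempty}, keep {clear(a), on(a,e), on(e,g)}, require {holding(b)}
    → {clear(a), holding(b), on(a,e), on(e,g)}

== RESULT ==
["clear(a)", "holding(b)", "on(a,e)", "on(e,g)"]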